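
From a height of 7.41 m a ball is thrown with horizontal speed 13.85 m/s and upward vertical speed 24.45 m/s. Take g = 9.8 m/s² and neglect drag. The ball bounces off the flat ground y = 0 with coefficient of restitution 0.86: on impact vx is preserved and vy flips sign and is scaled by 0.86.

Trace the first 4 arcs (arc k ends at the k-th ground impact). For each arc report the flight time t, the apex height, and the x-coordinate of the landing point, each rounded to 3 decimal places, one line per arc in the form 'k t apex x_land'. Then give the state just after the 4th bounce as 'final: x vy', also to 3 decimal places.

Arc 1: start y=7.410, vy=24.450 → t=5.276, apex=37.910, x_land=73.078, impact vy=-27.259
  bounce: vy ← 0.86·27.259 = 23.443
Arc 2: start y=0.000, vy=23.443 → t=4.784, apex=28.038, x_land=139.339, impact vy=-23.443
  bounce: vy ← 0.86·23.443 = 20.161
Arc 3: start y=0.000, vy=20.161 → t=4.114, apex=20.737, x_land=196.324, impact vy=-20.161
  bounce: vy ← 0.86·20.161 = 17.338
Arc 4: start y=0.000, vy=17.338 → t=3.538, apex=15.337, x_land=245.330, impact vy=-17.338
  bounce: vy ← 0.86·17.338 = 14.911

1 5.276 37.910 73.078
2 4.784 28.038 139.339
3 4.114 20.737 196.324
4 3.538 15.337 245.330
final: 245.330 14.911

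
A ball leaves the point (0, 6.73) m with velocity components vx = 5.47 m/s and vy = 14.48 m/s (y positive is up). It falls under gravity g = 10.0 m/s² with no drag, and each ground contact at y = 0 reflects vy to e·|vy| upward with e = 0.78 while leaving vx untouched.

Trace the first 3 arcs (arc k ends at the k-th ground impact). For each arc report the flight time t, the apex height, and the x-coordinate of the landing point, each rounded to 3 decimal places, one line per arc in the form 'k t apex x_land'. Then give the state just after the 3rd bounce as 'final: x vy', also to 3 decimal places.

Arc 1: start y=6.730, vy=14.480 → t=3.303, apex=17.214, x_land=18.070, impact vy=-18.555
  bounce: vy ← 0.78·18.555 = 14.473
Arc 2: start y=0.000, vy=14.473 → t=2.895, apex=10.473, x_land=33.903, impact vy=-14.473
  bounce: vy ← 0.78·14.473 = 11.289
Arc 3: start y=0.000, vy=11.289 → t=2.258, apex=6.372, x_land=46.253, impact vy=-11.289
  bounce: vy ← 0.78·11.289 = 8.805

1 3.303 17.214 18.070
2 2.895 10.473 33.903
3 2.258 6.372 46.253
final: 46.253 8.805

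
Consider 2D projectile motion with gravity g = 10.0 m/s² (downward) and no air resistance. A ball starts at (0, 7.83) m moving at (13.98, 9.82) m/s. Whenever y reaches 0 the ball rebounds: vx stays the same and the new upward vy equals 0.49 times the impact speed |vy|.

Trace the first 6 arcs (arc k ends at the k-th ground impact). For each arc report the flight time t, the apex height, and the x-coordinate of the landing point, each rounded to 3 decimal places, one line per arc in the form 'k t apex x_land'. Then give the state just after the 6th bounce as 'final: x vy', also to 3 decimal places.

1 2.573 12.652 35.966
2 1.559 3.038 57.760
3 0.764 0.729 68.438
4 0.374 0.175 73.671
5 0.183 0.042 76.235
6 0.090 0.010 77.491
final: 77.491 0.220

Arc 1: start y=7.830, vy=9.820 → t=2.573, apex=12.652, x_land=35.966, impact vy=-15.907
  bounce: vy ← 0.49·15.907 = 7.794
Arc 2: start y=0.000, vy=7.794 → t=1.559, apex=3.038, x_land=57.760, impact vy=-7.794
  bounce: vy ← 0.49·7.794 = 3.819
Arc 3: start y=0.000, vy=3.819 → t=0.764, apex=0.729, x_land=68.438, impact vy=-3.819
  bounce: vy ← 0.49·3.819 = 1.871
Arc 4: start y=0.000, vy=1.871 → t=0.374, apex=0.175, x_land=73.671, impact vy=-1.871
  bounce: vy ← 0.49·1.871 = 0.917
Arc 5: start y=0.000, vy=0.917 → t=0.183, apex=0.042, x_land=76.235, impact vy=-0.917
  bounce: vy ← 0.49·0.917 = 0.449
Arc 6: start y=0.000, vy=0.449 → t=0.090, apex=0.010, x_land=77.491, impact vy=-0.449
  bounce: vy ← 0.49·0.449 = 0.220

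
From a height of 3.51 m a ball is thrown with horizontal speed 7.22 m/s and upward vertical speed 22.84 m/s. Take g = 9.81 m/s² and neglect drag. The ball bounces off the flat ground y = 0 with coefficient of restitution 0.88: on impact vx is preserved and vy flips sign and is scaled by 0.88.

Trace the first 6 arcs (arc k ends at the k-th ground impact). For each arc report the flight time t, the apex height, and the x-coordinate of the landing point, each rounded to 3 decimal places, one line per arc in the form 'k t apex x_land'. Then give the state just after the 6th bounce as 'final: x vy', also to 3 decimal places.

Arc 1: start y=3.510, vy=22.840 → t=4.805, apex=30.098, x_land=34.695, impact vy=-24.301
  bounce: vy ← 0.88·24.301 = 21.385
Arc 2: start y=0.000, vy=21.385 → t=4.360, apex=23.308, x_land=66.173, impact vy=-21.385
  bounce: vy ← 0.88·21.385 = 18.819
Arc 3: start y=0.000, vy=18.819 → t=3.837, apex=18.050, x_land=93.873, impact vy=-18.819
  bounce: vy ← 0.88·18.819 = 16.560
Arc 4: start y=0.000, vy=16.560 → t=3.376, apex=13.978, x_land=118.249, impact vy=-16.560
  bounce: vy ← 0.88·16.560 = 14.573
Arc 5: start y=0.000, vy=14.573 → t=2.971, apex=10.824, x_land=139.700, impact vy=-14.573
  bounce: vy ← 0.88·14.573 = 12.824
Arc 6: start y=0.000, vy=12.824 → t=2.615, apex=8.382, x_land=158.577, impact vy=-12.824
  bounce: vy ← 0.88·12.824 = 11.285

1 4.805 30.098 34.695
2 4.360 23.308 66.173
3 3.837 18.050 93.873
4 3.376 13.978 118.249
5 2.971 10.824 139.700
6 2.615 8.382 158.577
final: 158.577 11.285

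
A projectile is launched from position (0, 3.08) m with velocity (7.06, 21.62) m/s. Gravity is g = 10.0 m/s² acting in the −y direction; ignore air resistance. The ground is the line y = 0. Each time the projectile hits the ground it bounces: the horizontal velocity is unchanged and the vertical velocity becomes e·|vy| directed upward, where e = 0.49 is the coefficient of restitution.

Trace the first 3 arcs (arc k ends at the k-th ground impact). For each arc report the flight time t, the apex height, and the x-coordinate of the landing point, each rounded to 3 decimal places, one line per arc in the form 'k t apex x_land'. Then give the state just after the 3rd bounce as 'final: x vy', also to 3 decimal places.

1 4.462 26.451 31.502
2 2.254 6.351 47.416
3 1.104 1.525 55.213
final: 55.213 2.706

Arc 1: start y=3.080, vy=21.620 → t=4.462, apex=26.451, x_land=31.502, impact vy=-23.001
  bounce: vy ← 0.49·23.001 = 11.270
Arc 2: start y=0.000, vy=11.270 → t=2.254, apex=6.351, x_land=47.416, impact vy=-11.270
  bounce: vy ← 0.49·11.270 = 5.522
Arc 3: start y=0.000, vy=5.522 → t=1.104, apex=1.525, x_land=55.213, impact vy=-5.522
  bounce: vy ← 0.49·5.522 = 2.706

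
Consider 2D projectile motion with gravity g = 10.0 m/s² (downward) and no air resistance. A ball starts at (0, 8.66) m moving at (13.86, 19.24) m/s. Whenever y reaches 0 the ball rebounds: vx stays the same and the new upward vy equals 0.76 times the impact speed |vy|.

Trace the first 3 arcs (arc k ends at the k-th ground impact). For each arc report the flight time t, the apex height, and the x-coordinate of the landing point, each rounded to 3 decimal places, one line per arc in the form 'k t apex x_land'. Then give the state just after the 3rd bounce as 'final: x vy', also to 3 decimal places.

Arc 1: start y=8.660, vy=19.240 → t=4.255, apex=27.169, x_land=58.975, impact vy=-23.310
  bounce: vy ← 0.76·23.310 = 17.716
Arc 2: start y=0.000, vy=17.716 → t=3.543, apex=15.693, x_land=108.084, impact vy=-17.716
  bounce: vy ← 0.76·17.716 = 13.464
Arc 3: start y=0.000, vy=13.464 → t=2.693, apex=9.064, x_land=145.406, impact vy=-13.464
  bounce: vy ← 0.76·13.464 = 10.233

1 4.255 27.169 58.975
2 3.543 15.693 108.084
3 2.693 9.064 145.406
final: 145.406 10.233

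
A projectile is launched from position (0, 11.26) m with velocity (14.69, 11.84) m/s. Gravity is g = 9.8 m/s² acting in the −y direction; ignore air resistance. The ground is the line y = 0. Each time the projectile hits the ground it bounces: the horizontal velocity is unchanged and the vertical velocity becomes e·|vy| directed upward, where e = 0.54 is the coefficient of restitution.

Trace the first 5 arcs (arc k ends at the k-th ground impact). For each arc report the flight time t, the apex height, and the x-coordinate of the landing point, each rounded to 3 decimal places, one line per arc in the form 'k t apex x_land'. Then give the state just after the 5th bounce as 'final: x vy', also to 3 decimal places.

1 3.147 18.412 46.224
2 2.094 5.369 76.978
3 1.131 1.566 93.585
4 0.610 0.457 102.553
5 0.330 0.133 107.396
final: 107.396 0.872

Arc 1: start y=11.260, vy=11.840 → t=3.147, apex=18.412, x_land=46.224, impact vy=-18.997
  bounce: vy ← 0.54·18.997 = 10.258
Arc 2: start y=0.000, vy=10.258 → t=2.094, apex=5.369, x_land=76.978, impact vy=-10.258
  bounce: vy ← 0.54·10.258 = 5.539
Arc 3: start y=0.000, vy=5.539 → t=1.131, apex=1.566, x_land=93.585, impact vy=-5.539
  bounce: vy ← 0.54·5.539 = 2.991
Arc 4: start y=0.000, vy=2.991 → t=0.610, apex=0.457, x_land=102.553, impact vy=-2.991
  bounce: vy ← 0.54·2.991 = 1.615
Arc 5: start y=0.000, vy=1.615 → t=0.330, apex=0.133, x_land=107.396, impact vy=-1.615
  bounce: vy ← 0.54·1.615 = 0.872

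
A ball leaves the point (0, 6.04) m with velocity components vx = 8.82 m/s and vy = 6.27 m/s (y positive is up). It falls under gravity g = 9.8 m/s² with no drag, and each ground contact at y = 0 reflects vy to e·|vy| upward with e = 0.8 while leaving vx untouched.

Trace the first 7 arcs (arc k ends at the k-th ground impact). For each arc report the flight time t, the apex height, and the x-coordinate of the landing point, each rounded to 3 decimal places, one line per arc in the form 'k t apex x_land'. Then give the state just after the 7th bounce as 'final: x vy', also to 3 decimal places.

1 1.921 8.046 16.945
2 2.050 5.149 35.028
3 1.640 3.296 49.495
4 1.312 2.109 61.068
5 1.050 1.350 70.326
6 0.840 0.864 77.733
7 0.672 0.553 83.659
final: 83.659 2.634

Arc 1: start y=6.040, vy=6.270 → t=1.921, apex=8.046, x_land=16.945, impact vy=-12.558
  bounce: vy ← 0.8·12.558 = 10.046
Arc 2: start y=0.000, vy=10.046 → t=2.050, apex=5.149, x_land=35.028, impact vy=-10.046
  bounce: vy ← 0.8·10.046 = 8.037
Arc 3: start y=0.000, vy=8.037 → t=1.640, apex=3.296, x_land=49.495, impact vy=-8.037
  bounce: vy ← 0.8·8.037 = 6.430
Arc 4: start y=0.000, vy=6.430 → t=1.312, apex=2.109, x_land=61.068, impact vy=-6.430
  bounce: vy ← 0.8·6.430 = 5.144
Arc 5: start y=0.000, vy=5.144 → t=1.050, apex=1.350, x_land=70.326, impact vy=-5.144
  bounce: vy ← 0.8·5.144 = 4.115
Arc 6: start y=0.000, vy=4.115 → t=0.840, apex=0.864, x_land=77.733, impact vy=-4.115
  bounce: vy ← 0.8·4.115 = 3.292
Arc 7: start y=0.000, vy=3.292 → t=0.672, apex=0.553, x_land=83.659, impact vy=-3.292
  bounce: vy ← 0.8·3.292 = 2.634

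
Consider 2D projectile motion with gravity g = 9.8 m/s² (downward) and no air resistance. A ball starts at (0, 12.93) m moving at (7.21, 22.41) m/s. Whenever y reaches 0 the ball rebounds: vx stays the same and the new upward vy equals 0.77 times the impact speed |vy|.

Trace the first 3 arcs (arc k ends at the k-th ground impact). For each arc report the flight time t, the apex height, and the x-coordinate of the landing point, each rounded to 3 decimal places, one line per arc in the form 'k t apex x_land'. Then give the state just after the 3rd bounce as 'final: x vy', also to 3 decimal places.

Arc 1: start y=12.930, vy=22.410 → t=5.092, apex=38.553, x_land=36.711, impact vy=-27.489
  bounce: vy ← 0.77·27.489 = 21.166
Arc 2: start y=0.000, vy=21.166 → t=4.320, apex=22.858, x_land=67.856, impact vy=-21.166
  bounce: vy ← 0.77·21.166 = 16.298
Arc 3: start y=0.000, vy=16.298 → t=3.326, apex=13.553, x_land=91.838, impact vy=-16.298
  bounce: vy ← 0.77·16.298 = 12.550

1 5.092 38.553 36.711
2 4.320 22.858 67.856
3 3.326 13.553 91.838
final: 91.838 12.550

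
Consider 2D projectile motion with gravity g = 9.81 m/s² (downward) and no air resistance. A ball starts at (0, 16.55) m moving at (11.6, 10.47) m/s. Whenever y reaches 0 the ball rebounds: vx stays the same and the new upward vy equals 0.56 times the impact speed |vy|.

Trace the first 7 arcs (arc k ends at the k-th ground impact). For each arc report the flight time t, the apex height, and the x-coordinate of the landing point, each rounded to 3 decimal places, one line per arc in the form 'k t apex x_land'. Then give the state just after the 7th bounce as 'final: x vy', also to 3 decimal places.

1 3.192 22.137 37.024
2 2.379 6.942 64.624
3 1.332 2.177 80.081
4 0.746 0.683 88.736
5 0.418 0.214 93.583
6 0.234 0.067 96.298
7 0.131 0.021 97.818
final: 97.818 0.360

Arc 1: start y=16.550, vy=10.470 → t=3.192, apex=22.137, x_land=37.024, impact vy=-20.841
  bounce: vy ← 0.56·20.841 = 11.671
Arc 2: start y=0.000, vy=11.671 → t=2.379, apex=6.942, x_land=64.624, impact vy=-11.671
  bounce: vy ← 0.56·11.671 = 6.536
Arc 3: start y=0.000, vy=6.536 → t=1.332, apex=2.177, x_land=80.081, impact vy=-6.536
  bounce: vy ← 0.56·6.536 = 3.660
Arc 4: start y=0.000, vy=3.660 → t=0.746, apex=0.683, x_land=88.736, impact vy=-3.660
  bounce: vy ← 0.56·3.660 = 2.050
Arc 5: start y=0.000, vy=2.050 → t=0.418, apex=0.214, x_land=93.583, impact vy=-2.050
  bounce: vy ← 0.56·2.050 = 1.148
Arc 6: start y=0.000, vy=1.148 → t=0.234, apex=0.067, x_land=96.298, impact vy=-1.148
  bounce: vy ← 0.56·1.148 = 0.643
Arc 7: start y=0.000, vy=0.643 → t=0.131, apex=0.021, x_land=97.818, impact vy=-0.643
  bounce: vy ← 0.56·0.643 = 0.360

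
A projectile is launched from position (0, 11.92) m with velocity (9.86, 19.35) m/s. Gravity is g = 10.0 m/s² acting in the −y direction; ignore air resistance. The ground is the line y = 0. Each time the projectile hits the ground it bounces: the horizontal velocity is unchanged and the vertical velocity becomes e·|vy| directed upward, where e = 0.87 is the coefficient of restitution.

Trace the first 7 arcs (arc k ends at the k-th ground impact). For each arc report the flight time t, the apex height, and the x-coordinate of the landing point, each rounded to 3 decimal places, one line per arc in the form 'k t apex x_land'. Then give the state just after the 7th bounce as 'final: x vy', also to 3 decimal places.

1 4.411 30.641 43.488
2 4.307 23.192 85.959
3 3.747 17.554 122.909
4 3.260 13.287 155.055
5 2.836 10.057 183.022
6 2.468 7.612 207.354
7 2.147 5.762 228.523
final: 228.523 9.339

Arc 1: start y=11.920, vy=19.350 → t=4.411, apex=30.641, x_land=43.488, impact vy=-24.755
  bounce: vy ← 0.87·24.755 = 21.537
Arc 2: start y=0.000, vy=21.537 → t=4.307, apex=23.192, x_land=85.959, impact vy=-21.537
  bounce: vy ← 0.87·21.537 = 18.737
Arc 3: start y=0.000, vy=18.737 → t=3.747, apex=17.554, x_land=122.909, impact vy=-18.737
  bounce: vy ← 0.87·18.737 = 16.301
Arc 4: start y=0.000, vy=16.301 → t=3.260, apex=13.287, x_land=155.055, impact vy=-16.301
  bounce: vy ← 0.87·16.301 = 14.182
Arc 5: start y=0.000, vy=14.182 → t=2.836, apex=10.057, x_land=183.022, impact vy=-14.182
  bounce: vy ← 0.87·14.182 = 12.339
Arc 6: start y=0.000, vy=12.339 → t=2.468, apex=7.612, x_land=207.354, impact vy=-12.339
  bounce: vy ← 0.87·12.339 = 10.735
Arc 7: start y=0.000, vy=10.735 → t=2.147, apex=5.762, x_land=228.523, impact vy=-10.735
  bounce: vy ← 0.87·10.735 = 9.339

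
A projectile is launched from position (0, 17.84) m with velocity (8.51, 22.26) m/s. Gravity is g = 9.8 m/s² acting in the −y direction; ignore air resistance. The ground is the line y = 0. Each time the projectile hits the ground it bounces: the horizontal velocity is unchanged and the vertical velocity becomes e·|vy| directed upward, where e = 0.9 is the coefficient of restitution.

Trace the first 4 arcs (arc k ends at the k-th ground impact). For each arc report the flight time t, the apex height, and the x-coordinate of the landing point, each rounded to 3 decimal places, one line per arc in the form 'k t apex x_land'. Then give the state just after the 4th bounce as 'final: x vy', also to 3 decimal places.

Arc 1: start y=17.840, vy=22.260 → t=5.238, apex=43.121, x_land=44.575, impact vy=-29.072
  bounce: vy ← 0.9·29.072 = 26.165
Arc 2: start y=0.000, vy=26.165 → t=5.340, apex=34.928, x_land=90.016, impact vy=-26.165
  bounce: vy ← 0.9·26.165 = 23.548
Arc 3: start y=0.000, vy=23.548 → t=4.806, apex=28.292, x_land=130.913, impact vy=-23.548
  bounce: vy ← 0.9·23.548 = 21.193
Arc 4: start y=0.000, vy=21.193 → t=4.325, apex=22.916, x_land=167.720, impact vy=-21.193
  bounce: vy ← 0.9·21.193 = 19.074

1 5.238 43.121 44.575
2 5.340 34.928 90.016
3 4.806 28.292 130.913
4 4.325 22.916 167.720
final: 167.720 19.074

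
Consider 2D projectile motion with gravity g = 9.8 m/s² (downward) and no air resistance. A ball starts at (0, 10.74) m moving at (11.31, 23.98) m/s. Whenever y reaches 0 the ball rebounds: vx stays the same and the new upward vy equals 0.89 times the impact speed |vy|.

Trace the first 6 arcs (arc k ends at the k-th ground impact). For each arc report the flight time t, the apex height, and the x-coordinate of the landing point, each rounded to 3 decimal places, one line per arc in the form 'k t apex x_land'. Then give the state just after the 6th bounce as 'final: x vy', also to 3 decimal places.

1 5.307 40.079 60.021
2 5.091 31.746 117.597
3 4.531 25.146 168.840
4 4.032 19.918 214.446
5 3.589 15.777 255.035
6 3.194 12.497 291.160
final: 291.160 13.929

Arc 1: start y=10.740, vy=23.980 → t=5.307, apex=40.079, x_land=60.021, impact vy=-28.028
  bounce: vy ← 0.89·28.028 = 24.945
Arc 2: start y=0.000, vy=24.945 → t=5.091, apex=31.746, x_land=117.597, impact vy=-24.945
  bounce: vy ← 0.89·24.945 = 22.201
Arc 3: start y=0.000, vy=22.201 → t=4.531, apex=25.146, x_land=168.840, impact vy=-22.201
  bounce: vy ← 0.89·22.201 = 19.759
Arc 4: start y=0.000, vy=19.759 → t=4.032, apex=19.918, x_land=214.446, impact vy=-19.759
  bounce: vy ← 0.89·19.759 = 17.585
Arc 5: start y=0.000, vy=17.585 → t=3.589, apex=15.777, x_land=255.035, impact vy=-17.585
  bounce: vy ← 0.89·17.585 = 15.651
Arc 6: start y=0.000, vy=15.651 → t=3.194, apex=12.497, x_land=291.160, impact vy=-15.651
  bounce: vy ← 0.89·15.651 = 13.929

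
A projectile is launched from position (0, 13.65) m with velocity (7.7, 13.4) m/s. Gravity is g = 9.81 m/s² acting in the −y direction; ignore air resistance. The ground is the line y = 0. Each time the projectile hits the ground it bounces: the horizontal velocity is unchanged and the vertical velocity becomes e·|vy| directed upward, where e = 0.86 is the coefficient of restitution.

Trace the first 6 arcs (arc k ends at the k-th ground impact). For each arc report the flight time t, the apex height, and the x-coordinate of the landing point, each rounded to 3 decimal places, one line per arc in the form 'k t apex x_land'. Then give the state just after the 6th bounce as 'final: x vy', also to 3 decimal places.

Arc 1: start y=13.650, vy=13.400 → t=3.522, apex=22.802, x_land=27.120, impact vy=-21.151
  bounce: vy ← 0.86·21.151 = 18.190
Arc 2: start y=0.000, vy=18.190 → t=3.708, apex=16.864, x_land=55.675, impact vy=-18.190
  bounce: vy ← 0.86·18.190 = 15.643
Arc 3: start y=0.000, vy=15.643 → t=3.189, apex=12.473, x_land=80.232, impact vy=-15.643
  bounce: vy ← 0.86·15.643 = 13.453
Arc 4: start y=0.000, vy=13.453 → t=2.743, apex=9.225, x_land=101.352, impact vy=-13.453
  bounce: vy ← 0.86·13.453 = 11.570
Arc 5: start y=0.000, vy=11.570 → t=2.359, apex=6.823, x_land=119.514, impact vy=-11.570
  bounce: vy ← 0.86·11.570 = 9.950
Arc 6: start y=0.000, vy=9.950 → t=2.029, apex=5.046, x_land=135.134, impact vy=-9.950
  bounce: vy ← 0.86·9.950 = 8.557

1 3.522 22.802 27.120
2 3.708 16.864 55.675
3 3.189 12.473 80.232
4 2.743 9.225 101.352
5 2.359 6.823 119.514
6 2.029 5.046 135.134
final: 135.134 8.557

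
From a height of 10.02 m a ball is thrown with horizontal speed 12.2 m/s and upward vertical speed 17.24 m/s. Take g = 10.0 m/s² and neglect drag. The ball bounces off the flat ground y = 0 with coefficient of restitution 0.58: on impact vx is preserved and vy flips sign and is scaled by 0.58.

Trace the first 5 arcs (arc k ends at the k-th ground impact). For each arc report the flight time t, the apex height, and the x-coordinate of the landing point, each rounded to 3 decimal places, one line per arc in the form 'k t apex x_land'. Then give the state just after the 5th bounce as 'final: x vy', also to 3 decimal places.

1 3.955 24.881 48.248
2 2.588 8.370 79.817
3 1.501 2.816 98.127
4 0.870 0.947 108.747
5 0.505 0.319 114.907
final: 114.907 1.464

Arc 1: start y=10.020, vy=17.240 → t=3.955, apex=24.881, x_land=48.248, impact vy=-22.307
  bounce: vy ← 0.58·22.307 = 12.938
Arc 2: start y=0.000, vy=12.938 → t=2.588, apex=8.370, x_land=79.817, impact vy=-12.938
  bounce: vy ← 0.58·12.938 = 7.504
Arc 3: start y=0.000, vy=7.504 → t=1.501, apex=2.816, x_land=98.127, impact vy=-7.504
  bounce: vy ← 0.58·7.504 = 4.352
Arc 4: start y=0.000, vy=4.352 → t=0.870, apex=0.947, x_land=108.747, impact vy=-4.352
  bounce: vy ← 0.58·4.352 = 2.524
Arc 5: start y=0.000, vy=2.524 → t=0.505, apex=0.319, x_land=114.907, impact vy=-2.524
  bounce: vy ← 0.58·2.524 = 1.464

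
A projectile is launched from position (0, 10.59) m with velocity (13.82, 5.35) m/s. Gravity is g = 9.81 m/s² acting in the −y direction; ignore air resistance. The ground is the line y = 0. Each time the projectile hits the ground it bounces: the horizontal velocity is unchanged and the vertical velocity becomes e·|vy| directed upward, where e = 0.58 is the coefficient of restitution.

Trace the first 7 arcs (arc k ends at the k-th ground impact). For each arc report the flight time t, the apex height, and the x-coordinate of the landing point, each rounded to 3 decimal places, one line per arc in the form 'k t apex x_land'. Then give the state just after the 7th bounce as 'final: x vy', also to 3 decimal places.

Arc 1: start y=10.590, vy=5.350 → t=2.113, apex=12.049, x_land=29.197, impact vy=-15.375
  bounce: vy ← 0.58·15.375 = 8.918
Arc 2: start y=0.000, vy=8.918 → t=1.818, apex=4.053, x_land=54.323, impact vy=-8.918
  bounce: vy ← 0.58·8.918 = 5.172
Arc 3: start y=0.000, vy=5.172 → t=1.054, apex=1.364, x_land=68.896, impact vy=-5.172
  bounce: vy ← 0.58·5.172 = 3.000
Arc 4: start y=0.000, vy=3.000 → t=0.612, apex=0.459, x_land=77.348, impact vy=-3.000
  bounce: vy ← 0.58·3.000 = 1.740
Arc 5: start y=0.000, vy=1.740 → t=0.355, apex=0.154, x_land=82.250, impact vy=-1.740
  bounce: vy ← 0.58·1.740 = 1.009
Arc 6: start y=0.000, vy=1.009 → t=0.206, apex=0.052, x_land=85.094, impact vy=-1.009
  bounce: vy ← 0.58·1.009 = 0.585
Arc 7: start y=0.000, vy=0.585 → t=0.119, apex=0.017, x_land=86.743, impact vy=-0.585
  bounce: vy ← 0.58·0.585 = 0.339

1 2.113 12.049 29.197
2 1.818 4.053 54.323
3 1.054 1.364 68.896
4 0.612 0.459 77.348
5 0.355 0.154 82.250
6 0.206 0.052 85.094
7 0.119 0.017 86.743
final: 86.743 0.339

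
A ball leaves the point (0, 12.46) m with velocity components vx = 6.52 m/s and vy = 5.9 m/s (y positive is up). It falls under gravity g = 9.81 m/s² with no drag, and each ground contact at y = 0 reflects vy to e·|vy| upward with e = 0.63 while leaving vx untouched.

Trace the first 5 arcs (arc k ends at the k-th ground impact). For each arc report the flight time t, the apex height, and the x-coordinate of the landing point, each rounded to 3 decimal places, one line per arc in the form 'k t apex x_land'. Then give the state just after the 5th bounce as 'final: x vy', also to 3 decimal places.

Arc 1: start y=12.460, vy=5.900 → t=2.305, apex=14.234, x_land=15.028, impact vy=-16.712
  bounce: vy ← 0.63·16.712 = 10.528
Arc 2: start y=0.000, vy=10.528 → t=2.146, apex=5.650, x_land=29.023, impact vy=-10.528
  bounce: vy ← 0.63·10.528 = 6.633
Arc 3: start y=0.000, vy=6.633 → t=1.352, apex=2.242, x_land=37.840, impact vy=-6.633
  bounce: vy ← 0.63·6.633 = 4.179
Arc 4: start y=0.000, vy=4.179 → t=0.852, apex=0.890, x_land=43.394, impact vy=-4.179
  bounce: vy ← 0.63·4.179 = 2.633
Arc 5: start y=0.000, vy=2.633 → t=0.537, apex=0.353, x_land=46.894, impact vy=-2.633
  bounce: vy ← 0.63·2.633 = 1.659

1 2.305 14.234 15.028
2 2.146 5.650 29.023
3 1.352 2.242 37.840
4 0.852 0.890 43.394
5 0.537 0.353 46.894
final: 46.894 1.659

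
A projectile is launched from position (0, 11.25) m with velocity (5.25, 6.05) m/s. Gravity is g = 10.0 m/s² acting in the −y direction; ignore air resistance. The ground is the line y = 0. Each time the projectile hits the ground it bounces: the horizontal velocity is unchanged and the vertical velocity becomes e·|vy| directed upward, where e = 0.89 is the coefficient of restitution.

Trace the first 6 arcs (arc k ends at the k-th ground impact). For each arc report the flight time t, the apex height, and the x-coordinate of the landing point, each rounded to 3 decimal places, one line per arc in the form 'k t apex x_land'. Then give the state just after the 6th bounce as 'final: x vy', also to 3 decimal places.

Arc 1: start y=11.250, vy=6.050 → t=2.222, apex=13.080, x_land=11.668, impact vy=-16.174
  bounce: vy ← 0.89·16.174 = 14.395
Arc 2: start y=0.000, vy=14.395 → t=2.879, apex=10.361, x_land=26.782, impact vy=-14.395
  bounce: vy ← 0.89·14.395 = 12.812
Arc 3: start y=0.000, vy=12.812 → t=2.562, apex=8.207, x_land=40.234, impact vy=-12.812
  bounce: vy ← 0.89·12.812 = 11.402
Arc 4: start y=0.000, vy=11.402 → t=2.280, apex=6.501, x_land=52.207, impact vy=-11.402
  bounce: vy ← 0.89·11.402 = 10.148
Arc 5: start y=0.000, vy=10.148 → t=2.030, apex=5.149, x_land=62.862, impact vy=-10.148
  bounce: vy ← 0.89·10.148 = 9.032
Arc 6: start y=0.000, vy=9.032 → t=1.806, apex=4.079, x_land=72.346, impact vy=-9.032
  bounce: vy ← 0.89·9.032 = 8.038

1 2.222 13.080 11.668
2 2.879 10.361 26.782
3 2.562 8.207 40.234
4 2.280 6.501 52.207
5 2.030 5.149 62.862
6 1.806 4.079 72.346
final: 72.346 8.038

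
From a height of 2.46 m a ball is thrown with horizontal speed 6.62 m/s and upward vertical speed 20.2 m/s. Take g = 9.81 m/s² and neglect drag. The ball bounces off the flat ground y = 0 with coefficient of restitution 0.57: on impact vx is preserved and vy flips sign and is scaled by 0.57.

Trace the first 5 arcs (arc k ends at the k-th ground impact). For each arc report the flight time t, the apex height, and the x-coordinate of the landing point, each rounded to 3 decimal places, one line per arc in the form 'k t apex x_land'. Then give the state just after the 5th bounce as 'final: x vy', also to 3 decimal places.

1 4.237 23.257 28.046
2 2.482 7.556 44.480
3 1.415 2.455 53.847
4 0.807 0.798 59.186
5 0.460 0.259 62.229
final: 62.229 1.285

Arc 1: start y=2.460, vy=20.200 → t=4.237, apex=23.257, x_land=28.046, impact vy=-21.361
  bounce: vy ← 0.57·21.361 = 12.176
Arc 2: start y=0.000, vy=12.176 → t=2.482, apex=7.556, x_land=44.480, impact vy=-12.176
  bounce: vy ← 0.57·12.176 = 6.940
Arc 3: start y=0.000, vy=6.940 → t=1.415, apex=2.455, x_land=53.847, impact vy=-6.940
  bounce: vy ← 0.57·6.940 = 3.956
Arc 4: start y=0.000, vy=3.956 → t=0.807, apex=0.798, x_land=59.186, impact vy=-3.956
  bounce: vy ← 0.57·3.956 = 2.255
Arc 5: start y=0.000, vy=2.255 → t=0.460, apex=0.259, x_land=62.229, impact vy=-2.255
  bounce: vy ← 0.57·2.255 = 1.285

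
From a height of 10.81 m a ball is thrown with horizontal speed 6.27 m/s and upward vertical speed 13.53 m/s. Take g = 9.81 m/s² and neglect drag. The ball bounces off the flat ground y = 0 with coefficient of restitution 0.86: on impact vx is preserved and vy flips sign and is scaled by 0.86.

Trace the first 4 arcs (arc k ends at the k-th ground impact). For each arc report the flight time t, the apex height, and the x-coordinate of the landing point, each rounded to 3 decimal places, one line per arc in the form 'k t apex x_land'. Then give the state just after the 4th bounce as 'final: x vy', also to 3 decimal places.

1 3.406 20.140 21.353
2 3.485 14.896 43.206
3 2.997 11.017 61.999
4 2.578 8.148 78.162
final: 78.162 10.874

Arc 1: start y=10.810, vy=13.530 → t=3.406, apex=20.140, x_land=21.353, impact vy=-19.878
  bounce: vy ← 0.86·19.878 = 17.095
Arc 2: start y=0.000, vy=17.095 → t=3.485, apex=14.896, x_land=43.206, impact vy=-17.095
  bounce: vy ← 0.86·17.095 = 14.702
Arc 3: start y=0.000, vy=14.702 → t=2.997, apex=11.017, x_land=61.999, impact vy=-14.702
  bounce: vy ← 0.86·14.702 = 12.644
Arc 4: start y=0.000, vy=12.644 → t=2.578, apex=8.148, x_land=78.162, impact vy=-12.644
  bounce: vy ← 0.86·12.644 = 10.874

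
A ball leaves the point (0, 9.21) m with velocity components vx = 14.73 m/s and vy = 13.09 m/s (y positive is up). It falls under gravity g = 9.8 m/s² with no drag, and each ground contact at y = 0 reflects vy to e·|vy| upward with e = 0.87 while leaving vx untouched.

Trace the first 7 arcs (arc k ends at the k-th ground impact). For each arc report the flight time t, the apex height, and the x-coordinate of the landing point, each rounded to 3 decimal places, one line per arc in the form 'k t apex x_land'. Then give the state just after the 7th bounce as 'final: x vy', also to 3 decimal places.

Arc 1: start y=9.210, vy=13.090 → t=3.250, apex=17.952, x_land=47.870, impact vy=-18.758
  bounce: vy ← 0.87·18.758 = 16.319
Arc 2: start y=0.000, vy=16.319 → t=3.331, apex=13.588, x_land=96.928, impact vy=-16.319
  bounce: vy ← 0.87·16.319 = 14.198
Arc 3: start y=0.000, vy=14.198 → t=2.898, apex=10.285, x_land=139.609, impact vy=-14.198
  bounce: vy ← 0.87·14.198 = 12.352
Arc 4: start y=0.000, vy=12.352 → t=2.521, apex=7.785, x_land=176.741, impact vy=-12.352
  bounce: vy ← 0.87·12.352 = 10.746
Arc 5: start y=0.000, vy=10.746 → t=2.193, apex=5.892, x_land=209.046, impact vy=-10.746
  bounce: vy ← 0.87·10.746 = 9.349
Arc 6: start y=0.000, vy=9.349 → t=1.908, apex=4.460, x_land=237.152, impact vy=-9.349
  bounce: vy ← 0.87·9.349 = 8.134
Arc 7: start y=0.000, vy=8.134 → t=1.660, apex=3.376, x_land=261.603, impact vy=-8.134
  bounce: vy ← 0.87·8.134 = 7.077

1 3.250 17.952 47.870
2 3.331 13.588 96.928
3 2.898 10.285 139.609
4 2.521 7.785 176.741
5 2.193 5.892 209.046
6 1.908 4.460 237.152
7 1.660 3.376 261.603
final: 261.603 7.077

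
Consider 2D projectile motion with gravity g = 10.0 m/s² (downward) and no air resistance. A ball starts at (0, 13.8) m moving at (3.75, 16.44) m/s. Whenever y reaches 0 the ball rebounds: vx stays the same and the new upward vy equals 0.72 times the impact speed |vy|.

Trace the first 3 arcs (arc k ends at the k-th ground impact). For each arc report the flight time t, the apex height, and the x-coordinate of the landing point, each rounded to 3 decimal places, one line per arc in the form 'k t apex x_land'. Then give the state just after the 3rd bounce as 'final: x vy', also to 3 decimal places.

Arc 1: start y=13.800, vy=16.440 → t=3.981, apex=27.314, x_land=14.930, impact vy=-23.372
  bounce: vy ← 0.72·23.372 = 16.828
Arc 2: start y=0.000, vy=16.828 → t=3.366, apex=14.159, x_land=27.551, impact vy=-16.828
  bounce: vy ← 0.72·16.828 = 12.116
Arc 3: start y=0.000, vy=12.116 → t=2.423, apex=7.340, x_land=36.638, impact vy=-12.116
  bounce: vy ← 0.72·12.116 = 8.724

1 3.981 27.314 14.930
2 3.366 14.159 27.551
3 2.423 7.340 36.638
final: 36.638 8.724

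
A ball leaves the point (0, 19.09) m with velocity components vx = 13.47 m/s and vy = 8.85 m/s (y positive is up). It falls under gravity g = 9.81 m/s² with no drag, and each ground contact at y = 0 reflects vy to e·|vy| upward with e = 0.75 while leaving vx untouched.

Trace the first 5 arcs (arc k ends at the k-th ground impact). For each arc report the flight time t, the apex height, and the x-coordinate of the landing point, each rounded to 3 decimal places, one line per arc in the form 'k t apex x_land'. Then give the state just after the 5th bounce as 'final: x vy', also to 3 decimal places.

Arc 1: start y=19.090, vy=8.850 → t=3.071, apex=23.082, x_land=41.372, impact vy=-21.281
  bounce: vy ← 0.75·21.281 = 15.961
Arc 2: start y=0.000, vy=15.961 → t=3.254, apex=12.984, x_land=85.203, impact vy=-15.961
  bounce: vy ← 0.75·15.961 = 11.970
Arc 3: start y=0.000, vy=11.970 → t=2.440, apex=7.303, x_land=118.075, impact vy=-11.970
  bounce: vy ← 0.75·11.970 = 8.978
Arc 4: start y=0.000, vy=8.978 → t=1.830, apex=4.108, x_land=142.730, impact vy=-8.978
  bounce: vy ← 0.75·8.978 = 6.733
Arc 5: start y=0.000, vy=6.733 → t=1.373, apex=2.311, x_land=161.221, impact vy=-6.733
  bounce: vy ← 0.75·6.733 = 5.050

1 3.071 23.082 41.372
2 3.254 12.984 85.203
3 2.440 7.303 118.075
4 1.830 4.108 142.730
5 1.373 2.311 161.221
final: 161.221 5.050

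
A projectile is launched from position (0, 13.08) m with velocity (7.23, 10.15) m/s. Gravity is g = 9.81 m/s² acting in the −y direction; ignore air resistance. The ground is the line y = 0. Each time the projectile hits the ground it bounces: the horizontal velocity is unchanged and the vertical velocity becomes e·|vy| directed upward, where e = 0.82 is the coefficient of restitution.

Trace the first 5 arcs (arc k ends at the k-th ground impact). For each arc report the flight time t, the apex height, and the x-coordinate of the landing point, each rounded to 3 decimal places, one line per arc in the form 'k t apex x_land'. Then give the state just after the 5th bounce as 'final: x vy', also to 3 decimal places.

Arc 1: start y=13.080, vy=10.150 → t=2.968, apex=18.331, x_land=21.457, impact vy=-18.964
  bounce: vy ← 0.82·18.964 = 15.551
Arc 2: start y=0.000, vy=15.551 → t=3.170, apex=12.326, x_land=44.380, impact vy=-15.551
  bounce: vy ← 0.82·15.551 = 12.752
Arc 3: start y=0.000, vy=12.752 → t=2.600, apex=8.288, x_land=63.176, impact vy=-12.752
  bounce: vy ← 0.82·12.752 = 10.456
Arc 4: start y=0.000, vy=10.456 → t=2.132, apex=5.573, x_land=78.589, impact vy=-10.456
  bounce: vy ← 0.82·10.456 = 8.574
Arc 5: start y=0.000, vy=8.574 → t=1.748, apex=3.747, x_land=91.227, impact vy=-8.574
  bounce: vy ← 0.82·8.574 = 7.031

1 2.968 18.331 21.457
2 3.170 12.326 44.380
3 2.600 8.288 63.176
4 2.132 5.573 78.589
5 1.748 3.747 91.227
final: 91.227 7.031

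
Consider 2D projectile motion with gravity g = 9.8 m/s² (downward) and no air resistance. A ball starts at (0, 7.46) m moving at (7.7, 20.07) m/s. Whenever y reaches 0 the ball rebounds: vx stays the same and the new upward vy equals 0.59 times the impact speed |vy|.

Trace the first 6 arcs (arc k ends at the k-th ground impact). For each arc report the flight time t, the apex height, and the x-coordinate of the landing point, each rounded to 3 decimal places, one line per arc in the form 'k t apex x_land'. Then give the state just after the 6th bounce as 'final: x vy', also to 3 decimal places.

1 4.439 28.011 34.180
2 2.821 9.751 55.904
3 1.665 3.394 68.721
4 0.982 1.182 76.283
5 0.579 0.411 80.745
6 0.342 0.143 83.377
final: 83.377 0.988

Arc 1: start y=7.460, vy=20.070 → t=4.439, apex=28.011, x_land=34.180, impact vy=-23.431
  bounce: vy ← 0.59·23.431 = 13.824
Arc 2: start y=0.000, vy=13.824 → t=2.821, apex=9.751, x_land=55.904, impact vy=-13.824
  bounce: vy ← 0.59·13.824 = 8.156
Arc 3: start y=0.000, vy=8.156 → t=1.665, apex=3.394, x_land=68.721, impact vy=-8.156
  bounce: vy ← 0.59·8.156 = 4.812
Arc 4: start y=0.000, vy=4.812 → t=0.982, apex=1.182, x_land=76.283, impact vy=-4.812
  bounce: vy ← 0.59·4.812 = 2.839
Arc 5: start y=0.000, vy=2.839 → t=0.579, apex=0.411, x_land=80.745, impact vy=-2.839
  bounce: vy ← 0.59·2.839 = 1.675
Arc 6: start y=0.000, vy=1.675 → t=0.342, apex=0.143, x_land=83.377, impact vy=-1.675
  bounce: vy ← 0.59·1.675 = 0.988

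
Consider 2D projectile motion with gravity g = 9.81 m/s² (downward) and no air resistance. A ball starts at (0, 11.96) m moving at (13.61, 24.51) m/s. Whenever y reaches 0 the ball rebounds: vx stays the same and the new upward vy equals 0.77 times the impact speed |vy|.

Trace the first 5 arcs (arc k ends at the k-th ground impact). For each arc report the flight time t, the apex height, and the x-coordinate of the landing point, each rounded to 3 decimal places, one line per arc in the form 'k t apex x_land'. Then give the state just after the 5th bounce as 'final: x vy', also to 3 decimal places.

1 5.445 42.579 74.103
2 4.537 25.245 135.856
3 3.494 14.968 183.406
4 2.690 8.874 220.019
5 2.071 5.262 248.211
final: 248.211 7.823

Arc 1: start y=11.960, vy=24.510 → t=5.445, apex=42.579, x_land=74.103, impact vy=-28.903
  bounce: vy ← 0.77·28.903 = 22.255
Arc 2: start y=0.000, vy=22.255 → t=4.537, apex=25.245, x_land=135.856, impact vy=-22.255
  bounce: vy ← 0.77·22.255 = 17.137
Arc 3: start y=0.000, vy=17.137 → t=3.494, apex=14.968, x_land=183.406, impact vy=-17.137
  bounce: vy ← 0.77·17.137 = 13.195
Arc 4: start y=0.000, vy=13.195 → t=2.690, apex=8.874, x_land=220.019, impact vy=-13.195
  bounce: vy ← 0.77·13.195 = 10.160
Arc 5: start y=0.000, vy=10.160 → t=2.071, apex=5.262, x_land=248.211, impact vy=-10.160
  bounce: vy ← 0.77·10.160 = 7.823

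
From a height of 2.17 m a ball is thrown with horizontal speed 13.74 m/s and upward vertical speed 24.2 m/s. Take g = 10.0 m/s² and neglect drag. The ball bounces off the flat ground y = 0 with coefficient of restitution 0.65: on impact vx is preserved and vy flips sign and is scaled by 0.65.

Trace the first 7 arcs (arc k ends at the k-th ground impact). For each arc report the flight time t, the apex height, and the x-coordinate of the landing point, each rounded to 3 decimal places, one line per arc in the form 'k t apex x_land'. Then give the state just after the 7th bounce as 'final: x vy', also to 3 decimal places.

1 4.928 31.452 67.712
2 3.260 13.288 112.511
3 2.119 5.614 141.630
4 1.378 2.372 160.558
5 0.895 1.002 172.861
6 0.582 0.423 180.858
7 0.378 0.179 186.056
final: 186.056 1.230

Arc 1: start y=2.170, vy=24.200 → t=4.928, apex=31.452, x_land=67.712, impact vy=-25.081
  bounce: vy ← 0.65·25.081 = 16.302
Arc 2: start y=0.000, vy=16.302 → t=3.260, apex=13.288, x_land=112.511, impact vy=-16.302
  bounce: vy ← 0.65·16.302 = 10.597
Arc 3: start y=0.000, vy=10.597 → t=2.119, apex=5.614, x_land=141.630, impact vy=-10.597
  bounce: vy ← 0.65·10.597 = 6.888
Arc 4: start y=0.000, vy=6.888 → t=1.378, apex=2.372, x_land=160.558, impact vy=-6.888
  bounce: vy ← 0.65·6.888 = 4.477
Arc 5: start y=0.000, vy=4.477 → t=0.895, apex=1.002, x_land=172.861, impact vy=-4.477
  bounce: vy ← 0.65·4.477 = 2.910
Arc 6: start y=0.000, vy=2.910 → t=0.582, apex=0.423, x_land=180.858, impact vy=-2.910
  bounce: vy ← 0.65·2.910 = 1.892
Arc 7: start y=0.000, vy=1.892 → t=0.378, apex=0.179, x_land=186.056, impact vy=-1.892
  bounce: vy ← 0.65·1.892 = 1.230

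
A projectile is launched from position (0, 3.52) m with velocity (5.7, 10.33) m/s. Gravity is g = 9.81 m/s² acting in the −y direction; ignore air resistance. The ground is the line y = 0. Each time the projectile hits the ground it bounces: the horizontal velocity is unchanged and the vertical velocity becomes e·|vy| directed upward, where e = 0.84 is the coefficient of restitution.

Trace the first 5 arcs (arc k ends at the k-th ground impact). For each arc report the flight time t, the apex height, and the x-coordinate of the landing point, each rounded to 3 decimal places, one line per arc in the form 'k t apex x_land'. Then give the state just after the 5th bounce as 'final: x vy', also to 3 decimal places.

Arc 1: start y=3.520, vy=10.330 → t=2.404, apex=8.959, x_land=13.705, impact vy=-13.258
  bounce: vy ← 0.84·13.258 = 11.137
Arc 2: start y=0.000, vy=11.137 → t=2.270, apex=6.321, x_land=26.647, impact vy=-11.137
  bounce: vy ← 0.84·11.137 = 9.355
Arc 3: start y=0.000, vy=9.355 → t=1.907, apex=4.460, x_land=37.518, impact vy=-9.355
  bounce: vy ← 0.84·9.355 = 7.858
Arc 4: start y=0.000, vy=7.858 → t=1.602, apex=3.147, x_land=46.650, impact vy=-7.858
  bounce: vy ← 0.84·7.858 = 6.601
Arc 5: start y=0.000, vy=6.601 → t=1.346, apex=2.221, x_land=54.320, impact vy=-6.601
  bounce: vy ← 0.84·6.601 = 5.545

1 2.404 8.959 13.705
2 2.270 6.321 26.647
3 1.907 4.460 37.518
4 1.602 3.147 46.650
5 1.346 2.221 54.320
final: 54.320 5.545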